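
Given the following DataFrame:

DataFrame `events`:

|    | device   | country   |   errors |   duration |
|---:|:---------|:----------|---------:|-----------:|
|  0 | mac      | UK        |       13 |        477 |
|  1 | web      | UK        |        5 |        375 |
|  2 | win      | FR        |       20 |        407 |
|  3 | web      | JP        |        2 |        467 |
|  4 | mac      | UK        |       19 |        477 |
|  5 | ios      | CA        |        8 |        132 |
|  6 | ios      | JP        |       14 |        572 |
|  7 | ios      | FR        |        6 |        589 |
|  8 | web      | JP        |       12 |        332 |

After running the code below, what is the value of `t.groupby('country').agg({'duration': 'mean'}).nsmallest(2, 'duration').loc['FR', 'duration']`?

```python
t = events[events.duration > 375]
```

498.0

filter rows where duration > 375:
  device country  errors  duration
0    mac      UK      13       477
2    win      FR      20       407
3    web      JP       2       467
4    mac      UK      19       477
6    ios      JP      14       572
7    ios      FR       6       589
group by country, mean of duration:
         duration
country          
FR          498.0
JP          519.5
UK          477.0
take 2 rows with smallest duration:
         duration
country          
UK          477.0
FR          498.0
So loc['FR', 'duration'] = 498.0.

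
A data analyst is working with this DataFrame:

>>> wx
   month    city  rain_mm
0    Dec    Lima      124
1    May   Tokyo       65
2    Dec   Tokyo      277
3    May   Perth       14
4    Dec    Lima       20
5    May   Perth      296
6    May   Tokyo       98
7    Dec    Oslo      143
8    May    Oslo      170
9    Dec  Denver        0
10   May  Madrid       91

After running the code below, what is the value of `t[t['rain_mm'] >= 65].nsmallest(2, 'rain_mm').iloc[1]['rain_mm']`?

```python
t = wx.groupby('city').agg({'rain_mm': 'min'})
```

91

group by city, min of rain_mm:
        rain_mm
city           
Denver        0
Lima         20
Madrid       91
Oslo        143
Perth        14
Tokyo        65
filter rows where rain_mm >= 65:
        rain_mm
city           
Madrid       91
Oslo        143
Tokyo        65
take 2 rows with smallest rain_mm:
        rain_mm
city           
Tokyo        65
Madrid       91
Then the value at position 1, column 'rain_mm': 91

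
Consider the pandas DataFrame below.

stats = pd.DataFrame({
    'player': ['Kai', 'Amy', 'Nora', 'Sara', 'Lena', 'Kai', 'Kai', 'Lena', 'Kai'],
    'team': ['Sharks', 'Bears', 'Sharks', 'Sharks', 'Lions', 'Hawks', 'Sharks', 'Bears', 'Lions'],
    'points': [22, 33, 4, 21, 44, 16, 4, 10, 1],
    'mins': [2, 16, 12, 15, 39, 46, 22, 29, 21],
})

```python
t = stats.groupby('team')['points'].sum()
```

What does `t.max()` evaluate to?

51

group by team, sum of points:
team
Bears     43
Hawks     16
Lions     45
Sharks    51
Name: points, dtype: int64
Hence 51.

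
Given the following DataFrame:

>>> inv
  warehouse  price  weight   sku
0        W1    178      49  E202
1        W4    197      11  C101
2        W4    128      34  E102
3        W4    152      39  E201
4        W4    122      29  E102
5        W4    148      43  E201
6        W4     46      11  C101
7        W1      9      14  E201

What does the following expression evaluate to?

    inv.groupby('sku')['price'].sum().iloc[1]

group by sku, sum of price:
sku
C101    243
E102    250
E201    309
E202    178
Name: price, dtype: int64
Reading off the value at position 1, we get 250.

250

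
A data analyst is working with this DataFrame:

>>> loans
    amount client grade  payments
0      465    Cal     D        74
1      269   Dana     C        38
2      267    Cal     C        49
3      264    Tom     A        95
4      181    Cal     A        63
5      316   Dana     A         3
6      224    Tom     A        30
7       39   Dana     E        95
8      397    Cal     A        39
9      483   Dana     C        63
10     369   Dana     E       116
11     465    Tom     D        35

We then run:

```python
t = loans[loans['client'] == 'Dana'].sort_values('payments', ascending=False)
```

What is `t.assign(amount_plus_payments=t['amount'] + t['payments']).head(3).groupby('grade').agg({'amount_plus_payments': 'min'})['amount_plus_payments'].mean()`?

filter rows where client == 'Dana':
    amount client grade  payments
1      269   Dana     C        38
5      316   Dana     A         3
7       39   Dana     E        95
9      483   Dana     C        63
10     369   Dana     E       116
sort by payments descending:
    amount client grade  payments
10     369   Dana     E       116
7       39   Dana     E        95
9      483   Dana     C        63
1      269   Dana     C        38
5      316   Dana     A         3
add column amount_plus_payments = t['amount'] + t['payments']:
    amount client grade  payments  amount_plus_payments
10     369   Dana     E       116                   485
7       39   Dana     E        95                   134
9      483   Dana     C        63                   546
1      269   Dana     C        38                   307
5      316   Dana     A         3                   319
take first 3 rows:
    amount client grade  payments  amount_plus_payments
10     369   Dana     E       116                   485
7       39   Dana     E        95                   134
9      483   Dana     C        63                   546
group by grade, min of amount_plus_payments:
       amount_plus_payments
grade                      
C                       546
E                       134
Hence 340.0.

340.0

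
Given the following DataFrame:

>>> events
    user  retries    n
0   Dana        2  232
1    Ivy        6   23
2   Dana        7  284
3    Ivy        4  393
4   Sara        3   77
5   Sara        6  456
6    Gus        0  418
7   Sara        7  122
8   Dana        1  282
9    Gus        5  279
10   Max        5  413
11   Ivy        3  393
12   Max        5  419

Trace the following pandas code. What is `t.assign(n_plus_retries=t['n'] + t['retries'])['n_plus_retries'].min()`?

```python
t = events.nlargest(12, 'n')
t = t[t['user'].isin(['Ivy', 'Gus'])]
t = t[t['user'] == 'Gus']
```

take 12 rows with largest n:
    user  retries    n
5   Sara        6  456
12   Max        5  419
6    Gus        0  418
10   Max        5  413
3    Ivy        4  393
11   Ivy        3  393
2   Dana        7  284
8   Dana        1  282
9    Gus        5  279
0   Dana        2  232
7   Sara        7  122
4   Sara        3   77
filter rows where user in ['Ivy', 'Gus']:
   user  retries    n
6   Gus        0  418
3   Ivy        4  393
11  Ivy        3  393
9   Gus        5  279
filter rows where user == 'Gus':
  user  retries    n
6  Gus        0  418
9  Gus        5  279
add column n_plus_retries = t['n'] + t['retries']:
  user  retries    n  n_plus_retries
6  Gus        0  418             418
9  Gus        5  279             284
Taking the min of column 'n_plus_retries' gives 284.

284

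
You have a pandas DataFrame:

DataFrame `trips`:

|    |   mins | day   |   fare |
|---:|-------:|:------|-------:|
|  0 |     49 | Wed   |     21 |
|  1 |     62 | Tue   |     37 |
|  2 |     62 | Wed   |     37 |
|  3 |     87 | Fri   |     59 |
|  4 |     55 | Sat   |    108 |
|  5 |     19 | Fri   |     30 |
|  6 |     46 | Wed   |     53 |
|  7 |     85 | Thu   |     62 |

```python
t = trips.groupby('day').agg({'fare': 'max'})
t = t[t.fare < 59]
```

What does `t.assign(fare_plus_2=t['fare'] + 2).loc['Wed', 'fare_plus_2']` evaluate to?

55

group by day, max of fare:
     fare
day      
Fri    59
Sat   108
Thu    62
Tue    37
Wed    53
filter rows where fare < 59:
     fare
day      
Tue    37
Wed    53
add column fare_plus_2 = t['fare'] + 2:
     fare  fare_plus_2
day                   
Tue    37           39
Wed    53           55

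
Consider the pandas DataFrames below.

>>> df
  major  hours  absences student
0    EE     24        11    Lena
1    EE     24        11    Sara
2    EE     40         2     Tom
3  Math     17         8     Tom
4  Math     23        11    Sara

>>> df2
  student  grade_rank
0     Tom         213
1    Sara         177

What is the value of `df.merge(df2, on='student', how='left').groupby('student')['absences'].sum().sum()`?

43

merge on 'student' (how='left') → 5 rows:
  major  hours  absences student  grade_rank
0    EE     24        11    Lena         NaN
1    EE     24        11    Sara       177.0
2    EE     40         2     Tom       213.0
3  Math     17         8     Tom       213.0
4  Math     23        11    Sara       177.0
group by student, sum of absences:
student
Lena    11
Sara    22
Tom     10
Name: absences, dtype: int64
Taking the sum of the resulting series gives 43.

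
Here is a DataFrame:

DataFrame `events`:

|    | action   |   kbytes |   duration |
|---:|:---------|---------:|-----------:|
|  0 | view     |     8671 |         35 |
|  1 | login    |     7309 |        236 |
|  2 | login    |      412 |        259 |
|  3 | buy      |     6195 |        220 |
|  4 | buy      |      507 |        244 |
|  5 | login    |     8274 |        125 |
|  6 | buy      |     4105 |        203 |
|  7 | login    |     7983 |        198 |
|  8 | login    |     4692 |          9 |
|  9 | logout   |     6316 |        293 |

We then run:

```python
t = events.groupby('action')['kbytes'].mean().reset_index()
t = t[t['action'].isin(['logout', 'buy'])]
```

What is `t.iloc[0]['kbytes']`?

group by action, mean of kbytes:
action
buy       3602.333333
login     5734.000000
logout    6316.000000
view      8671.000000
Name: kbytes, dtype: float64
reset_index():
   action       kbytes
0     buy  3602.333333
1   login  5734.000000
2  logout  6316.000000
3    view  8671.000000
filter rows where action in ['logout', 'buy']:
   action       kbytes
0     buy  3602.333333
2  logout  6316.000000
The value at position 0, column 'kbytes' is 3602.33333333.

3602.33333333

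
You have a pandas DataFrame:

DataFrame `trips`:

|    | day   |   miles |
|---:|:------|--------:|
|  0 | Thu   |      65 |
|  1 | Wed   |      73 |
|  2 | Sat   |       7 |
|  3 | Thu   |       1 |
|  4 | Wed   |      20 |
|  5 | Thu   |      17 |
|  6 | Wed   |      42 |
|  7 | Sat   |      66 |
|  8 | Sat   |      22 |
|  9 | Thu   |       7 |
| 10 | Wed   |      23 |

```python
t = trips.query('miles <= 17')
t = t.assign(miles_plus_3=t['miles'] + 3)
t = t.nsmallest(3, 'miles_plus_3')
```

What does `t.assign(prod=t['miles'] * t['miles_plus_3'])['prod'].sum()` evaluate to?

filter rows where miles <= 17:
   day  miles
2  Sat      7
3  Thu      1
5  Thu     17
9  Thu      7
add column miles_plus_3 = t['miles'] + 3:
   day  miles  miles_plus_3
2  Sat      7            10
3  Thu      1             4
5  Thu     17            20
9  Thu      7            10
take 3 rows with smallest miles_plus_3:
   day  miles  miles_plus_3
3  Thu      1             4
2  Sat      7            10
9  Thu      7            10
add column prod = t['miles'] * t['miles_plus_3']:
   day  miles  miles_plus_3  prod
3  Thu      1             4     4
2  Sat      7            10    70
9  Thu      7            10    70

144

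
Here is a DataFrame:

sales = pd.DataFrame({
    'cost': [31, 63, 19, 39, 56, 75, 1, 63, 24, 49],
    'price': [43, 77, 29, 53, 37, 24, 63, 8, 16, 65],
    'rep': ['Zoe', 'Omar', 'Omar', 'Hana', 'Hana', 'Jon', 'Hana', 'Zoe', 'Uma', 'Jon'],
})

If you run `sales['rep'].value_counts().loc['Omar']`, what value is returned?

2

value_counts of rep:
rep
Hana    3
Zoe     2
Omar    2
Jon     2
Uma     1
Name: count, dtype: int64
Hence 2.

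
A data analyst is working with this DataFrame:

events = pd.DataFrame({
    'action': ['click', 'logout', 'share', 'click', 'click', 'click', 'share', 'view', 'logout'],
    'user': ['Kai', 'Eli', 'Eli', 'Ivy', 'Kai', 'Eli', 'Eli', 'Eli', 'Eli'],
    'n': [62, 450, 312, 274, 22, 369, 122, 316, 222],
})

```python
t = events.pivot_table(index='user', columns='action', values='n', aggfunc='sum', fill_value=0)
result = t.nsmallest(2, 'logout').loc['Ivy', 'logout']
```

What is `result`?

0

pivot: rows=user, cols=action, sum(n):
action  click  logout  share  view
user                              
Eli       369     672    434   316
Ivy       274       0      0     0
Kai        84       0      0     0
take 2 rows with smallest logout:
action  click  logout  share  view
user                              
Ivy       274       0      0     0
Kai        84       0      0     0
So loc['Ivy', 'logout'] = 0.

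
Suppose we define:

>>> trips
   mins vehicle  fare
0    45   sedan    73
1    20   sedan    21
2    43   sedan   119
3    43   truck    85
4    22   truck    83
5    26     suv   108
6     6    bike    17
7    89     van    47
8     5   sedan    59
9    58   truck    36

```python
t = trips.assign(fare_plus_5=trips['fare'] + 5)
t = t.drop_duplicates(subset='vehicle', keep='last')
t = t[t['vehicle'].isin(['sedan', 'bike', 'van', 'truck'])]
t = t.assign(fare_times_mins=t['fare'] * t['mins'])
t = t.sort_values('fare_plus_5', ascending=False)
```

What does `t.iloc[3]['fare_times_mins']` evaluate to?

add column fare_plus_5 = trips['fare'] + 5:
   mins vehicle  fare  fare_plus_5
0    45   sedan    73           78
1    20   sedan    21           26
2    43   sedan   119          124
3    43   truck    85           90
4    22   truck    83           88
5    26     suv   108          113
6     6    bike    17           22
7    89     van    47           52
8     5   sedan    59           64
9    58   truck    36           41
drop duplicate vehicle (keep=last):
   mins vehicle  fare  fare_plus_5
5    26     suv   108          113
6     6    bike    17           22
7    89     van    47           52
8     5   sedan    59           64
9    58   truck    36           41
filter rows where vehicle in ['sedan', 'bike', 'van', 'truck']:
   mins vehicle  fare  fare_plus_5
6     6    bike    17           22
7    89     van    47           52
8     5   sedan    59           64
9    58   truck    36           41
add column fare_times_mins = t['fare'] * t['mins']:
   mins vehicle  fare  fare_plus_5  fare_times_mins
6     6    bike    17           22              102
7    89     van    47           52             4183
8     5   sedan    59           64              295
9    58   truck    36           41             2088
sort by fare_plus_5 descending:
   mins vehicle  fare  fare_plus_5  fare_times_mins
8     5   sedan    59           64              295
7    89     van    47           52             4183
9    58   truck    36           41             2088
6     6    bike    17           22              102
Then the value at position 3, column 'fare_times_mins': 102

102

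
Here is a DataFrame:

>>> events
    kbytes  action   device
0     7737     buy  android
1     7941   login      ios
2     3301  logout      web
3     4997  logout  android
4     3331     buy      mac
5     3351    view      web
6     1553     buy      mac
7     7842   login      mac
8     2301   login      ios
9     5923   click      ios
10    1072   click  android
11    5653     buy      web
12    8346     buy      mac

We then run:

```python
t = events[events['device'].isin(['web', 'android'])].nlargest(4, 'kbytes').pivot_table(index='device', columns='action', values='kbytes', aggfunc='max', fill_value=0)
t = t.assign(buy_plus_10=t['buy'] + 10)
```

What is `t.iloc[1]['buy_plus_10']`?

5663

filter rows where device in ['web', 'android']:
    kbytes  action   device
0     7737     buy  android
2     3301  logout      web
3     4997  logout  android
5     3351    view      web
10    1072   click  android
11    5653     buy      web
take 4 rows with largest kbytes:
    kbytes  action   device
0     7737     buy  android
11    5653     buy      web
3     4997  logout  android
5     3351    view      web
pivot: rows=device, cols=action, max(kbytes):
action    buy  logout  view
device                     
android  7737    4997     0
web      5653       0  3351
add column buy_plus_10 = t['buy'] + 10:
action    buy  logout  view  buy_plus_10
device                                  
android  7737    4997     0         7747
web      5653       0  3351         5663
Taking the value at position 1, column 'buy_plus_10' gives 5663.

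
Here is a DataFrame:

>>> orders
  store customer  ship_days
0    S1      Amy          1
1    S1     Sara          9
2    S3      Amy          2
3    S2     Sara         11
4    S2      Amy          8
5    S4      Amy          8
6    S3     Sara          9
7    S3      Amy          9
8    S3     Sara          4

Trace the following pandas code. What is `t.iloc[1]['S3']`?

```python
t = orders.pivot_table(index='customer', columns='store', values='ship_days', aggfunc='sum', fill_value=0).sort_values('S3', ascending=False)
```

pivot: rows=customer, cols=store, sum(ship_days):
store     S1  S2  S3  S4
customer                
Amy        1   8  11   8
Sara       9  11  13   0
sort by S3 descending:
store     S1  S2  S3  S4
customer                
Sara       9  11  13   0
Amy        1   8  11   8
value at position 1, column 'S3' → 11

11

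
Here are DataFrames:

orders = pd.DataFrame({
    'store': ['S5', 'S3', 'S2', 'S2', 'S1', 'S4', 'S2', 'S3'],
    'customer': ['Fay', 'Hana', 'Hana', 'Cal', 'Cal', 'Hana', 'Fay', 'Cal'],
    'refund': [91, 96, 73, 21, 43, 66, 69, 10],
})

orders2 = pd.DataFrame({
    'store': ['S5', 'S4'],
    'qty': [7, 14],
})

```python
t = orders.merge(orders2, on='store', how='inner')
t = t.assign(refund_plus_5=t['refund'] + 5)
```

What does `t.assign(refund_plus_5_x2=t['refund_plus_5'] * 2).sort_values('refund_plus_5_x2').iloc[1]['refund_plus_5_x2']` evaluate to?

192

merge on 'store' (how='inner') → 2 rows:
  store customer  refund  qty
0    S5      Fay      91    7
1    S4     Hana      66   14
add column refund_plus_5 = t['refund'] + 5:
  store customer  refund  qty  refund_plus_5
0    S5      Fay      91    7             96
1    S4     Hana      66   14             71
add column refund_plus_5_x2 = t['refund_plus_5'] * 2:
  store customer  refund  qty  refund_plus_5  refund_plus_5_x2
0    S5      Fay      91    7             96               192
1    S4     Hana      66   14             71               142
sort by refund_plus_5_x2:
  store customer  refund  qty  refund_plus_5  refund_plus_5_x2
1    S4     Hana      66   14             71               142
0    S5      Fay      91    7             96               192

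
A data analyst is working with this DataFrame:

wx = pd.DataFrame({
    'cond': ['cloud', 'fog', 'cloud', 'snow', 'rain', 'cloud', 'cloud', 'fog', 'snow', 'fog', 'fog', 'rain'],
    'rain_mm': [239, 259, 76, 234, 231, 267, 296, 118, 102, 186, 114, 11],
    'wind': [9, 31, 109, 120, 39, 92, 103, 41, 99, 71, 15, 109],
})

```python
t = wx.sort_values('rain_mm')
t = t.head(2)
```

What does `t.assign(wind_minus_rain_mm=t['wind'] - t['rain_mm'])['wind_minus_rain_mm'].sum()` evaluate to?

131

sort by rain_mm:
     cond  rain_mm  wind
11   rain       11   109
2   cloud       76   109
8    snow      102    99
10    fog      114    15
7     fog      118    41
9     fog      186    71
4    rain      231    39
3    snow      234   120
0   cloud      239     9
1     fog      259    31
5   cloud      267    92
6   cloud      296   103
take first 2 rows:
     cond  rain_mm  wind
11   rain       11   109
2   cloud       76   109
add column wind_minus_rain_mm = t['wind'] - t['rain_mm']:
     cond  rain_mm  wind  wind_minus_rain_mm
11   rain       11   109                  98
2   cloud       76   109                  33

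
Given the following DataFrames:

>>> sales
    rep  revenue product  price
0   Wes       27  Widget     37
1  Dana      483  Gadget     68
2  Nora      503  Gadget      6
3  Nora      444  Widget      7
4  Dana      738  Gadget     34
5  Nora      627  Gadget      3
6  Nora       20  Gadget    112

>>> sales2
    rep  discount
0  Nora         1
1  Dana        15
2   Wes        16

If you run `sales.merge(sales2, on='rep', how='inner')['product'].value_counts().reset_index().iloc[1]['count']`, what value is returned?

merge on 'rep' (how='inner') → 7 rows:
    rep  revenue product  price  discount
0   Wes       27  Widget     37        16
1  Dana      483  Gadget     68        15
2  Nora      503  Gadget      6         1
3  Nora      444  Widget      7         1
4  Dana      738  Gadget     34        15
5  Nora      627  Gadget      3         1
6  Nora       20  Gadget    112         1
value_counts of product:
product
Gadget    5
Widget    2
Name: count, dtype: int64
reset_index():
  product  count
0  Gadget      5
1  Widget      2

2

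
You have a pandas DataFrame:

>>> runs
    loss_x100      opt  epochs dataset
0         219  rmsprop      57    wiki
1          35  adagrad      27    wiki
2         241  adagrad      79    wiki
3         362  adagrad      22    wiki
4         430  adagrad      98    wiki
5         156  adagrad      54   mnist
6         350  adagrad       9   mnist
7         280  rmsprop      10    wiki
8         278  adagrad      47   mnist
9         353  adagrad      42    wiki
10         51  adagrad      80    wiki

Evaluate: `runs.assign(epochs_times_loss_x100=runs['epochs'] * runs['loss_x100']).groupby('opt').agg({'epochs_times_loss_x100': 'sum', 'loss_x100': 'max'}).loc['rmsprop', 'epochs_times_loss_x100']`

15283

add column epochs_times_loss_x100 = runs['epochs'] * runs['loss_x100']:
    loss_x100      opt  epochs dataset  epochs_times_loss_x100
0         219  rmsprop      57    wiki                   12483
1          35  adagrad      27    wiki                     945
2         241  adagrad      79    wiki                   19039
3         362  adagrad      22    wiki                    7964
4         430  adagrad      98    wiki                   42140
5         156  adagrad      54   mnist                    8424
6         350  adagrad       9   mnist                    3150
7         280  rmsprop      10    wiki                    2800
8         278  adagrad      47   mnist                   13066
9         353  adagrad      42    wiki                   14826
10         51  adagrad      80    wiki                    4080
group by opt: sum(epochs_times_loss_x100), max(loss_x100):
         epochs_times_loss_x100  loss_x100
opt                                       
adagrad                  113634        430
rmsprop                   15283        280
Hence 15283.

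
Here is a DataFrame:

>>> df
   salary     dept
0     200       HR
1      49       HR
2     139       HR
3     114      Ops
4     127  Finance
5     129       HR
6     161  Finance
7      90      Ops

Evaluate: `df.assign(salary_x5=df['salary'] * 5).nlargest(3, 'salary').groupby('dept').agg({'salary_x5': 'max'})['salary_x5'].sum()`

1805

add column salary_x5 = df['salary'] * 5:
   salary     dept  salary_x5
0     200       HR       1000
1      49       HR        245
2     139       HR        695
3     114      Ops        570
4     127  Finance        635
5     129       HR        645
6     161  Finance        805
7      90      Ops        450
take 3 rows with largest salary:
   salary     dept  salary_x5
0     200       HR       1000
6     161  Finance        805
2     139       HR        695
group by dept, max of salary_x5:
         salary_x5
dept              
Finance        805
HR            1000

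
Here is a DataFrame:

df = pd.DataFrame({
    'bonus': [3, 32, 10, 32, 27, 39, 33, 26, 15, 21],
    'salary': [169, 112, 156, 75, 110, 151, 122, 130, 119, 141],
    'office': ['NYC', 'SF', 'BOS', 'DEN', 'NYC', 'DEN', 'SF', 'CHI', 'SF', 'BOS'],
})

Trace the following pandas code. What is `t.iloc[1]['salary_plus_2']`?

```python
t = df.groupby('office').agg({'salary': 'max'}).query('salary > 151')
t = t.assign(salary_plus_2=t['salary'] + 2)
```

group by office, max of salary:
        salary
office        
BOS        156
CHI        130
DEN        151
NYC        169
SF         122
filter rows where salary > 151:
        salary
office        
BOS        156
NYC        169
add column salary_plus_2 = t['salary'] + 2:
        salary  salary_plus_2
office                       
BOS        156            158
NYC        169            171
Finally, value at position 1, column 'salary_plus_2' = 171.

171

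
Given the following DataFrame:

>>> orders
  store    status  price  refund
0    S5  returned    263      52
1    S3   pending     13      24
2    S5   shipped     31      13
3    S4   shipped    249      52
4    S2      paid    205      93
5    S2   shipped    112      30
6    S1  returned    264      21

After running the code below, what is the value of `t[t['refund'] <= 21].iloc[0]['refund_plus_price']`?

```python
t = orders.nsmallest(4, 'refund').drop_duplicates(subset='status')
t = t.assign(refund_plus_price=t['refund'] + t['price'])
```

take 4 rows with smallest refund:
  store    status  price  refund
2    S5   shipped     31      13
6    S1  returned    264      21
1    S3   pending     13      24
5    S2   shipped    112      30
drop duplicate status (keep=first):
  store    status  price  refund
2    S5   shipped     31      13
6    S1  returned    264      21
1    S3   pending     13      24
add column refund_plus_price = t['refund'] + t['price']:
  store    status  price  refund  refund_plus_price
2    S5   shipped     31      13                 44
6    S1  returned    264      21                285
1    S3   pending     13      24                 37
filter rows where refund <= 21:
  store    status  price  refund  refund_plus_price
2    S5   shipped     31      13                 44
6    S1  returned    264      21                285
Then the value at position 0, column 'refund_plus_price': 44

44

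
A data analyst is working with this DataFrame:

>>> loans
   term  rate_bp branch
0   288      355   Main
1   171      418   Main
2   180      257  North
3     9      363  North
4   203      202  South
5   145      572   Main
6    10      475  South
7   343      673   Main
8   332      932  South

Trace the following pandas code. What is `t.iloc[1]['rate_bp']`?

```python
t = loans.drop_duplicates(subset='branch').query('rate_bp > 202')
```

257

drop duplicate branch (keep=first):
   term  rate_bp branch
0   288      355   Main
2   180      257  North
4   203      202  South
filter rows where rate_bp > 202:
   term  rate_bp branch
0   288      355   Main
2   180      257  North
Taking the value at position 1, column 'rate_bp' gives 257.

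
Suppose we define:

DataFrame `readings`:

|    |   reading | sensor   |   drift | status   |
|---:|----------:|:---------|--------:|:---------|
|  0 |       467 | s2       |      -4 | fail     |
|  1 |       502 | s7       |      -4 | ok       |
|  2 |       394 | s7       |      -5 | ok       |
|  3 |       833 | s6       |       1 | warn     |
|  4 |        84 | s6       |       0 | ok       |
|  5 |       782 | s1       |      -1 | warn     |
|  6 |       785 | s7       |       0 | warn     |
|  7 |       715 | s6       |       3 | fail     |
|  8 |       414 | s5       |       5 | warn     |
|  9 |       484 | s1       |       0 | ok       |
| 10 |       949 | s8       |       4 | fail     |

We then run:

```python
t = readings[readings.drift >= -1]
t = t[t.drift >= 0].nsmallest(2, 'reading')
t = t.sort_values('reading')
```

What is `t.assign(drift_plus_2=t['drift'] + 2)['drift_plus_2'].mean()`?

filter rows where drift >= -1:
    reading sensor  drift status
3       833     s6      1   warn
4        84     s6      0     ok
5       782     s1     -1   warn
6       785     s7      0   warn
7       715     s6      3   fail
8       414     s5      5   warn
9       484     s1      0     ok
10      949     s8      4   fail
filter rows where drift >= 0:
    reading sensor  drift status
3       833     s6      1   warn
4        84     s6      0     ok
6       785     s7      0   warn
7       715     s6      3   fail
8       414     s5      5   warn
9       484     s1      0     ok
10      949     s8      4   fail
take 2 rows with smallest reading:
   reading sensor  drift status
4       84     s6      0     ok
8      414     s5      5   warn
sort by reading:
   reading sensor  drift status
4       84     s6      0     ok
8      414     s5      5   warn
add column drift_plus_2 = t['drift'] + 2:
   reading sensor  drift status  drift_plus_2
4       84     s6      0     ok             2
8      414     s5      5   warn             7
Hence 4.5.

4.5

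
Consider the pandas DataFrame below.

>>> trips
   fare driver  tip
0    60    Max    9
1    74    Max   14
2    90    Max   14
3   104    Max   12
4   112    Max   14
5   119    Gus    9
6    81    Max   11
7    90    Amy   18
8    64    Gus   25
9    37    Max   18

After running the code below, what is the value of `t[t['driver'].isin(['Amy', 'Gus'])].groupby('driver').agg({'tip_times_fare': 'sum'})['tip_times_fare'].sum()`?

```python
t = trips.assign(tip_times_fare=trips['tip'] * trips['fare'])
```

add column tip_times_fare = trips['tip'] * trips['fare']:
   fare driver  tip  tip_times_fare
0    60    Max    9             540
1    74    Max   14            1036
2    90    Max   14            1260
3   104    Max   12            1248
4   112    Max   14            1568
5   119    Gus    9            1071
6    81    Max   11             891
7    90    Amy   18            1620
8    64    Gus   25            1600
9    37    Max   18             666
filter rows where driver in ['Amy', 'Gus']:
   fare driver  tip  tip_times_fare
5   119    Gus    9            1071
7    90    Amy   18            1620
8    64    Gus   25            1600
group by driver, sum of tip_times_fare:
        tip_times_fare
driver                
Amy               1620
Gus               2671
Then the sum of column 'tip_times_fare': 4291

4291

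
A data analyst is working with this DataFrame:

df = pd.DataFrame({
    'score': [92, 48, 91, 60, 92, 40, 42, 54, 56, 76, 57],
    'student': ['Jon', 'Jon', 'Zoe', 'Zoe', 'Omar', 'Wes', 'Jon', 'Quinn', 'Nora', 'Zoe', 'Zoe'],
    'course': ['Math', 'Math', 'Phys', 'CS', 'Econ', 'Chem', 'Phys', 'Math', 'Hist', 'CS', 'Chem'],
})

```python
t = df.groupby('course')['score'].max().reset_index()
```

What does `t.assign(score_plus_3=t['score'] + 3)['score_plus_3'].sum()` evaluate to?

group by course, max of score:
course
CS      76
Chem    57
Econ    92
Hist    56
Math    92
Phys    91
Name: score, dtype: int64
reset_index():
  course  score
0     CS     76
1   Chem     57
2   Econ     92
3   Hist     56
4   Math     92
5   Phys     91
add column score_plus_3 = t['score'] + 3:
  course  score  score_plus_3
0     CS     76            79
1   Chem     57            60
2   Econ     92            95
3   Hist     56            59
4   Math     92            95
5   Phys     91            94

482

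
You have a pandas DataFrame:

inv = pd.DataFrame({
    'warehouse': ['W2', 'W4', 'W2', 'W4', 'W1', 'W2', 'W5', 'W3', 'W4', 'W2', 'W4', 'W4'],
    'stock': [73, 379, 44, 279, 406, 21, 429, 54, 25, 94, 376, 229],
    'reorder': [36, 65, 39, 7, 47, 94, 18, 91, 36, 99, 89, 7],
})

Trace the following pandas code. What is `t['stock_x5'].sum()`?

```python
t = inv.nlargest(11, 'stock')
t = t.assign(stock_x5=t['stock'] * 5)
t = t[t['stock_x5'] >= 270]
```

take 11 rows with largest stock:
   warehouse  stock  reorder
6         W5    429       18
4         W1    406       47
1         W4    379       65
10        W4    376       89
3         W4    279        7
11        W4    229        7
9         W2     94       99
0         W2     73       36
7         W3     54       91
2         W2     44       39
8         W4     25       36
add column stock_x5 = t['stock'] * 5:
   warehouse  stock  reorder  stock_x5
6         W5    429       18      2145
4         W1    406       47      2030
1         W4    379       65      1895
10        W4    376       89      1880
3         W4    279        7      1395
11        W4    229        7      1145
9         W2     94       99       470
0         W2     73       36       365
7         W3     54       91       270
2         W2     44       39       220
8         W4     25       36       125
filter rows where stock_x5 >= 270:
   warehouse  stock  reorder  stock_x5
6         W5    429       18      2145
4         W1    406       47      2030
1         W4    379       65      1895
10        W4    376       89      1880
3         W4    279        7      1395
11        W4    229        7      1145
9         W2     94       99       470
0         W2     73       36       365
7         W3     54       91       270

11595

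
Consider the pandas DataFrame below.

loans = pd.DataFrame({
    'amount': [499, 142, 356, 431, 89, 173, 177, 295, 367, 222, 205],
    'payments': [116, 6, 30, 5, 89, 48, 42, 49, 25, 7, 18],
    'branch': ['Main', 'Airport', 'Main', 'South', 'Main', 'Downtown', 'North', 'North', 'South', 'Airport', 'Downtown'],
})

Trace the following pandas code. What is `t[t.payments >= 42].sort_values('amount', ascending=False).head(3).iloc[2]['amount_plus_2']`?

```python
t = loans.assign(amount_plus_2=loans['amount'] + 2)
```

179

add column amount_plus_2 = loans['amount'] + 2:
    amount  payments    branch  amount_plus_2
0      499       116      Main            501
1      142         6   Airport            144
2      356        30      Main            358
3      431         5     South            433
4       89        89      Main             91
5      173        48  Downtown            175
6      177        42     North            179
7      295        49     North            297
8      367        25     South            369
9      222         7   Airport            224
10     205        18  Downtown            207
filter rows where payments >= 42:
   amount  payments    branch  amount_plus_2
0     499       116      Main            501
4      89        89      Main             91
5     173        48  Downtown            175
6     177        42     North            179
7     295        49     North            297
sort by amount descending:
   amount  payments    branch  amount_plus_2
0     499       116      Main            501
7     295        49     North            297
6     177        42     North            179
5     173        48  Downtown            175
4      89        89      Main             91
take first 3 rows:
   amount  payments branch  amount_plus_2
0     499       116   Main            501
7     295        49  North            297
6     177        42  North            179
Finally, value at position 2, column 'amount_plus_2' = 179.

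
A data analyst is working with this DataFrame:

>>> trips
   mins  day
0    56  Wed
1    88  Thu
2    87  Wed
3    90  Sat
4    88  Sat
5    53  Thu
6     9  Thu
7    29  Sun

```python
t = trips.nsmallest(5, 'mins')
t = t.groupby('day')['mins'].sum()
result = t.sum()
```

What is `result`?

take 5 rows with smallest mins:
   mins  day
6     9  Thu
7    29  Sun
5    53  Thu
0    56  Wed
2    87  Wed
group by day, sum of mins:
day
Sun     29
Thu     62
Wed    143
Name: mins, dtype: int64
sum of the resulting series → 234

234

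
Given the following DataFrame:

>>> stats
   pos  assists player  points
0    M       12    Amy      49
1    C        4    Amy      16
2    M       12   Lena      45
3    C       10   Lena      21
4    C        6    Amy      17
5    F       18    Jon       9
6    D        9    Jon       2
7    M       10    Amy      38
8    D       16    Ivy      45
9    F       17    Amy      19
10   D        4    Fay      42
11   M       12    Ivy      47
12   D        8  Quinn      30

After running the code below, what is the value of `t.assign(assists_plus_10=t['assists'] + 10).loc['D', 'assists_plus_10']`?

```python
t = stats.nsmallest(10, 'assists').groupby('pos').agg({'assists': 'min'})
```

14

take 10 rows with smallest assists:
   pos  assists player  points
1    C        4    Amy      16
10   D        4    Fay      42
4    C        6    Amy      17
12   D        8  Quinn      30
6    D        9    Jon       2
3    C       10   Lena      21
7    M       10    Amy      38
0    M       12    Amy      49
2    M       12   Lena      45
11   M       12    Ivy      47
group by pos, min of assists:
     assists
pos         
C          4
D          4
M         10
add column assists_plus_10 = t['assists'] + 10:
     assists  assists_plus_10
pos                          
C          4               14
D          4               14
M         10               20
Reading off the value at row 'D', column 'assists_plus_10', we get 14.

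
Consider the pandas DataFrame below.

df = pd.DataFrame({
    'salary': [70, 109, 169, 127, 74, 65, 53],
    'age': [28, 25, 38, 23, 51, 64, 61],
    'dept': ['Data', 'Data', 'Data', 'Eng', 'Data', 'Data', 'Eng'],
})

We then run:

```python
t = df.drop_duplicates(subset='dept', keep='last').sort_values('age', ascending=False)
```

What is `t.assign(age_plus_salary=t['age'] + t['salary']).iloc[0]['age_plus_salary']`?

drop duplicate dept (keep=last):
   salary  age  dept
5      65   64  Data
6      53   61   Eng
sort by age descending:
   salary  age  dept
5      65   64  Data
6      53   61   Eng
add column age_plus_salary = t['age'] + t['salary']:
   salary  age  dept  age_plus_salary
5      65   64  Data              129
6      53   61   Eng              114
Then the value at position 0, column 'age_plus_salary': 129

129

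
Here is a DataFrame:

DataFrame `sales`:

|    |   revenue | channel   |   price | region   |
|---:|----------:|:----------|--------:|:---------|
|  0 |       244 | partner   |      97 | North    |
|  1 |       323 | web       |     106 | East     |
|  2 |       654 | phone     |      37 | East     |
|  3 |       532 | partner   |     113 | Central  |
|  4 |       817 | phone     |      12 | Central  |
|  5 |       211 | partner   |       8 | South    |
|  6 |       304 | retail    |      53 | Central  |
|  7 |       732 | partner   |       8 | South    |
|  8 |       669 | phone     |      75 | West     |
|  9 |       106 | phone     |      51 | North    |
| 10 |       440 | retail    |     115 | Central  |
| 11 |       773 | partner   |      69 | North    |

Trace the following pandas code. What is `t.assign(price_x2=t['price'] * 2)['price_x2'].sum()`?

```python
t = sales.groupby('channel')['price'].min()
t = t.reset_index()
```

358

group by channel, min of price:
channel
partner      8
phone       12
retail      53
web        106
Name: price, dtype: int64
reset_index():
   channel  price
0  partner      8
1    phone     12
2   retail     53
3      web    106
add column price_x2 = t['price'] * 2:
   channel  price  price_x2
0  partner      8        16
1    phone     12        24
2   retail     53       106
3      web    106       212
Reading off the sum of column 'price_x2', we get 358.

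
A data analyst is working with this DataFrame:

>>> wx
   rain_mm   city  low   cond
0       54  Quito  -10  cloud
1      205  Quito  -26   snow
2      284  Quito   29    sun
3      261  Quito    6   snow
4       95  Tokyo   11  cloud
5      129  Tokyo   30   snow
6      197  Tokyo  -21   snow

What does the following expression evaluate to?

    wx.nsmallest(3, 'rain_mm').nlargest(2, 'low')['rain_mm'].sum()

take 3 rows with smallest rain_mm:
   rain_mm   city  low   cond
0       54  Quito  -10  cloud
4       95  Tokyo   11  cloud
5      129  Tokyo   30   snow
take 2 rows with largest low:
   rain_mm   city  low   cond
5      129  Tokyo   30   snow
4       95  Tokyo   11  cloud
Taking the sum of column 'rain_mm' gives 224.

224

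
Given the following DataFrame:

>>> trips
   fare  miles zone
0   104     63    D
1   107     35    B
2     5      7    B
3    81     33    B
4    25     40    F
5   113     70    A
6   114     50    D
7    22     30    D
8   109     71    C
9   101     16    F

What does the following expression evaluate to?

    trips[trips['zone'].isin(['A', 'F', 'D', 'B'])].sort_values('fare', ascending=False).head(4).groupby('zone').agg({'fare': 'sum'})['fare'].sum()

438

filter rows where zone in ['A', 'F', 'D', 'B']:
   fare  miles zone
0   104     63    D
1   107     35    B
2     5      7    B
3    81     33    B
4    25     40    F
5   113     70    A
6   114     50    D
7    22     30    D
9   101     16    F
sort by fare descending:
   fare  miles zone
6   114     50    D
5   113     70    A
1   107     35    B
0   104     63    D
9   101     16    F
3    81     33    B
4    25     40    F
7    22     30    D
2     5      7    B
take first 4 rows:
   fare  miles zone
6   114     50    D
5   113     70    A
1   107     35    B
0   104     63    D
group by zone, sum of fare:
      fare
zone      
A      113
B      107
D      218
Reading off the sum of column 'fare', we get 438.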